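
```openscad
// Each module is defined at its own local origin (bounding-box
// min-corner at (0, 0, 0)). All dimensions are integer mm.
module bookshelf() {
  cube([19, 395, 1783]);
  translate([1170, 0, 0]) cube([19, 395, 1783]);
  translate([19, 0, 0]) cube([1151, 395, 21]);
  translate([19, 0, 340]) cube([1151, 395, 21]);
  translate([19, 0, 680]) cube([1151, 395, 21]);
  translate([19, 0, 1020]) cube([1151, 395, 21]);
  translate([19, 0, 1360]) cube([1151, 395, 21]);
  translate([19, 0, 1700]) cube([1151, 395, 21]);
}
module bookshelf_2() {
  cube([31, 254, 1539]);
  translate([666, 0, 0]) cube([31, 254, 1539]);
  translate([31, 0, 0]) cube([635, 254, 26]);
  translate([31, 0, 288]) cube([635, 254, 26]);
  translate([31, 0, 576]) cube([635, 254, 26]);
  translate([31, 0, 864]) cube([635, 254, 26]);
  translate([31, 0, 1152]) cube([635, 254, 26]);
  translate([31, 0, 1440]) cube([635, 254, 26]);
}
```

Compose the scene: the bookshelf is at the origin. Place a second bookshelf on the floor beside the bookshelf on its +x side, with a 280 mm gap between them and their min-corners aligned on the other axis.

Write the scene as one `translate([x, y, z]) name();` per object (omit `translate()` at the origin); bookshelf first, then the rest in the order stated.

bookshelf();
translate([1469, 0, 0]) bookshelf_2();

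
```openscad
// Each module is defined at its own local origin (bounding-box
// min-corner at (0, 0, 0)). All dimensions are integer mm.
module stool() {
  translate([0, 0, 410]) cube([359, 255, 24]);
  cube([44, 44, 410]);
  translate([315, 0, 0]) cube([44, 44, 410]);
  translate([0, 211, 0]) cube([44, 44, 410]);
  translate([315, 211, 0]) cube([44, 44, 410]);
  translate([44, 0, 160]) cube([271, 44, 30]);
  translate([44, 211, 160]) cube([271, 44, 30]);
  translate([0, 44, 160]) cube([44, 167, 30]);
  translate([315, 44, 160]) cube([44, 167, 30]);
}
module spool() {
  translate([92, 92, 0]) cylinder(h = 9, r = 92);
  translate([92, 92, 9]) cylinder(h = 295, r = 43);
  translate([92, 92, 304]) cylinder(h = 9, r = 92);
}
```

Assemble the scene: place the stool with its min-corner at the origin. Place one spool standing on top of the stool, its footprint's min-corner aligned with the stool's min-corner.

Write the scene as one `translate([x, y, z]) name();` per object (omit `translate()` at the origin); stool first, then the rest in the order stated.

stool();
translate([0, 0, 434]) spool();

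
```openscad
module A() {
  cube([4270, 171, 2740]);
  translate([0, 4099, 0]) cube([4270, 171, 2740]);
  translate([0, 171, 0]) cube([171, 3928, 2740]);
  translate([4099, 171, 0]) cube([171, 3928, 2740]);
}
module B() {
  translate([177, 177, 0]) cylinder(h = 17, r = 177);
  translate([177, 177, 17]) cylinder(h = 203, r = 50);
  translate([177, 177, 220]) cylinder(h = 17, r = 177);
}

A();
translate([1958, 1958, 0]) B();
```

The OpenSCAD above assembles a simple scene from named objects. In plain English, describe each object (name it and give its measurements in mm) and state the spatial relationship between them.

A is the wall frame of a small rectangular building: four walls, each 2740 mm tall and 171 mm thick, enclosing a footprint 4270 mm (x) by 4270 mm (y) outside-to-outside, with no floor or roof. The front and back walls (the −y and +y sides) span the full width; the two side walls fit between them.

B is a spool: two coaxial disc flanges of radius 177 mm and thickness 17 mm, joined by a core cylinder of radius 50 mm and height 203 mm. The lower flange rests on z = 0 and the three cylinders share a vertical axis.

The spool sits inside the house frame, centred.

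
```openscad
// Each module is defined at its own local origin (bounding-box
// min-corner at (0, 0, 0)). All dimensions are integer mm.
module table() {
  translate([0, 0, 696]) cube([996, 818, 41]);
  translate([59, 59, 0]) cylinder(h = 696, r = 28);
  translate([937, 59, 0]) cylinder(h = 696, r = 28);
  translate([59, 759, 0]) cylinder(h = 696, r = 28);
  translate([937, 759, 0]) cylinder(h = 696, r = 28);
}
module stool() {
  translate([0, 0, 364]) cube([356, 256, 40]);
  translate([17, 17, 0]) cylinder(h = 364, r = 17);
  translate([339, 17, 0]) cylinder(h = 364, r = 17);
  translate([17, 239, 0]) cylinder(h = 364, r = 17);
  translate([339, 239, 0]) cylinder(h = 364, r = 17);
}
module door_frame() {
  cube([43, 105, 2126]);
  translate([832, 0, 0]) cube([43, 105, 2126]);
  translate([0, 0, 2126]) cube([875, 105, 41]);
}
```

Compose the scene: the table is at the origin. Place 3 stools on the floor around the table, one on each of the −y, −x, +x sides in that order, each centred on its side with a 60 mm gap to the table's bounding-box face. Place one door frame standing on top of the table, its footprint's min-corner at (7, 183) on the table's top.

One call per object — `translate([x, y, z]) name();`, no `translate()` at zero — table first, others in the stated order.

table();
translate([320, -316, 0]) stool();
translate([-416, 281, 0]) stool();
translate([1056, 281, 0]) stool();
translate([7, 183, 737]) door_frame();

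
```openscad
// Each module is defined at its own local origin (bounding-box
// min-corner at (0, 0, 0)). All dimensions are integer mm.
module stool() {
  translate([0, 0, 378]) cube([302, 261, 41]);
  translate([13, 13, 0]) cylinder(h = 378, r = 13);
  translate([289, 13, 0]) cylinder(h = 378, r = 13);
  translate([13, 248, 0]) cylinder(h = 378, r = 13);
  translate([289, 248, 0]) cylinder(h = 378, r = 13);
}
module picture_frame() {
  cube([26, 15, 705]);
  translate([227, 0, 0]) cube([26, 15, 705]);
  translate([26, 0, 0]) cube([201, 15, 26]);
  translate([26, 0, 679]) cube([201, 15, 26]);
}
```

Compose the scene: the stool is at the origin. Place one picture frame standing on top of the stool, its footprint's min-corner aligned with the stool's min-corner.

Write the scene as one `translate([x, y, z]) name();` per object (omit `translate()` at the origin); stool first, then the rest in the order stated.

stool();
translate([0, 0, 419]) picture_frame();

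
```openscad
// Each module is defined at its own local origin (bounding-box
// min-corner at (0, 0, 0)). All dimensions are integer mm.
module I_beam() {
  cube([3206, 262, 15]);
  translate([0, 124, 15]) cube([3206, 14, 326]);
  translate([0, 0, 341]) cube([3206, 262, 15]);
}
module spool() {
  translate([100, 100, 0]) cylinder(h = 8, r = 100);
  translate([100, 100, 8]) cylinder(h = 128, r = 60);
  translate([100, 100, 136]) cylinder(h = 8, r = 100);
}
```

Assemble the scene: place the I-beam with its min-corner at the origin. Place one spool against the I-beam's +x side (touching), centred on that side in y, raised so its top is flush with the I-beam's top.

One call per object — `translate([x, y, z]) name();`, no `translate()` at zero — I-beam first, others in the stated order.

I_beam();
translate([3206, 31, 212]) spool();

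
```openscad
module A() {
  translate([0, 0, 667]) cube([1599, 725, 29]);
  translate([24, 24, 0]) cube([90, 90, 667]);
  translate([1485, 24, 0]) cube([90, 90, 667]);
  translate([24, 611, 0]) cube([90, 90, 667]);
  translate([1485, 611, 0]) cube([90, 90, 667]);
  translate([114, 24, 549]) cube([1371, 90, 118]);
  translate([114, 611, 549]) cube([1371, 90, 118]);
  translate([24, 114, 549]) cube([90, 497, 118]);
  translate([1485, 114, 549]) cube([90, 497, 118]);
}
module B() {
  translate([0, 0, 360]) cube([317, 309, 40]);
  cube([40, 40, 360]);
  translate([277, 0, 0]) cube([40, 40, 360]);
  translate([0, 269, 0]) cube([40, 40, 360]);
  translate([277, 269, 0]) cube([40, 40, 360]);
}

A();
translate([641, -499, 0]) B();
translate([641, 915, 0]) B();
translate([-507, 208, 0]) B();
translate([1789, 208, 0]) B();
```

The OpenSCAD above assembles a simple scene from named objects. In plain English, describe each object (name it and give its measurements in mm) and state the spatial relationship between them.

A is a rectangular dining table. The top is 1599×725×29 mm with its upper surface at z = 696 mm. It stands on four 90×90 mm square legs, each inset 24 mm from the nearest pair of top edges, running from the floor to the underside of the top. Four apron rails, 90 mm thick and 118 mm tall, run between adjacent legs with their top edges flush with the underside of the top and their outer faces flush with the legs' outer faces.

B is a simple wooden stool: a rectangular seat 317 mm (x) by 309 mm (y), 40 mm thick, top face at z = 400 mm, on four square legs, each 40×40 mm in cross-section. The legs rest on z = 0, each flush with a corner of the seat.

Four stools sit around the table at the −y, +y, −x, +x sides.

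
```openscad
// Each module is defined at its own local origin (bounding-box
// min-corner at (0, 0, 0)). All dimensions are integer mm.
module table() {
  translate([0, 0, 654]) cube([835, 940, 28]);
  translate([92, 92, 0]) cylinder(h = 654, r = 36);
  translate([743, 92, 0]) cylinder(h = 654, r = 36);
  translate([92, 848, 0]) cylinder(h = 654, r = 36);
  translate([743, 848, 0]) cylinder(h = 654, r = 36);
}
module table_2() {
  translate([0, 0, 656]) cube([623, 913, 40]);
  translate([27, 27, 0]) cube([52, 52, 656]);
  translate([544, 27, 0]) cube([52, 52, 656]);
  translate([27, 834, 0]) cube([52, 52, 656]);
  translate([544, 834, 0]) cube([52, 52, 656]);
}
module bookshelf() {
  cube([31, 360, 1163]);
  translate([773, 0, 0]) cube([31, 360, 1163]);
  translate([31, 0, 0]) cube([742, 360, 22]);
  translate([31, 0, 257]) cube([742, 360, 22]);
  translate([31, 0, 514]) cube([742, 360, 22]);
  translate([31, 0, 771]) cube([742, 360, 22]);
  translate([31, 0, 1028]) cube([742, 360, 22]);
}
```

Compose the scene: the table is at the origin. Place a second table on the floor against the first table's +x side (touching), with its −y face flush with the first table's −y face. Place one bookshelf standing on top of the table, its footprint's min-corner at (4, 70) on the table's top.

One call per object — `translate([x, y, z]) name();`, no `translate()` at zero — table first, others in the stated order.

table();
translate([835, 0, 0]) table_2();
translate([4, 70, 682]) bookshelf();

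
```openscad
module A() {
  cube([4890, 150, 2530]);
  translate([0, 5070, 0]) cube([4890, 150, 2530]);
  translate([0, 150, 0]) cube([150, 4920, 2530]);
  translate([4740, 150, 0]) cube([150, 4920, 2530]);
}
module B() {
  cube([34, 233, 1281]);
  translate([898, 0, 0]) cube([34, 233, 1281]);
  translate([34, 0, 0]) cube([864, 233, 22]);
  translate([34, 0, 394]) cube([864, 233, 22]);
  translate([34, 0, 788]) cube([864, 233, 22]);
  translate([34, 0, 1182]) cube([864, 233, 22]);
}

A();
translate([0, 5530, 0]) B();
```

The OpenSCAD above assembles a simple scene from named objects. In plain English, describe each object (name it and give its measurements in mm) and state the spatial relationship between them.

A is the wall frame of a small rectangular building: four walls, each 2530 mm tall and 150 mm thick, enclosing a footprint 4890 mm (x) by 5220 mm (y) outside-to-outside, with no floor or roof. The front and back walls (the −y and +y sides) span the full width; the two side walls fit between them.

B is an open bookshelf. Two side panels, each 34 mm thick, 233 mm deep and 1281 mm tall, stand 932 mm apart (outside-to-outside). Between them sit 4 shelves, each 22 mm thick and 233 mm deep, spanning the full gap between the sides. The bottom shelf rests on the floor (its underside at z = 0) and the clear gap between one shelf's top and the next shelf's underside is 372 mm.

The bookshelf is on the floor beside the house frame on its +y side.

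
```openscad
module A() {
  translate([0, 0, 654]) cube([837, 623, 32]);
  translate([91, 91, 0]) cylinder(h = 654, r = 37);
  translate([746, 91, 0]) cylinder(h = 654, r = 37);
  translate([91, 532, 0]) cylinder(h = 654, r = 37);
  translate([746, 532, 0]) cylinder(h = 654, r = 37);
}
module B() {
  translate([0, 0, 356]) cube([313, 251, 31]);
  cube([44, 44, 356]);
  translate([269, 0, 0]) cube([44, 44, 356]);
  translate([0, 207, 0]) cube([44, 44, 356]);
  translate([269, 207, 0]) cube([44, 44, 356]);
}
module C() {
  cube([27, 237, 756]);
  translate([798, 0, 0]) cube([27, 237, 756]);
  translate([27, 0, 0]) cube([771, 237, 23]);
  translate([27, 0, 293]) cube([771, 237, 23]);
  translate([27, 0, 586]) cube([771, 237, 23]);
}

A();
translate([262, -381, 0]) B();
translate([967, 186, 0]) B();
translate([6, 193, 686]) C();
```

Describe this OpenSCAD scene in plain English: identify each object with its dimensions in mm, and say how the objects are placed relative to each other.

A is a rectangular dining table. The top is 837×623×32 mm with its upper surface at z = 686 mm. It stands on four round legs of 74 mm diameter, each leg's bounding box inset 54 mm from the nearest pair of top edges, running from the floor to the underside of the top.

B is a four-legged stool. The seat is 313×251 mm, 31 mm thick, top at z = 387 mm. It stands on four square legs, each 44×44 mm in cross-section, from z = 0 to the seat underside, each flush with a corner of the seat.

C is a bookshelf 825 mm wide overall, 237 mm deep and 756 mm tall. The two sides are 27 mm thick vertical panels. 3 horizontal shelves of 23 mm thickness span between the inner faces of the sides; the lowest shelf sits on the floor and shelves are stacked with a clear vertical gap of 270 mm between each pair.

Two stools sit around the table at the −y, +x sides. The bookshelf is on top of the table, centred.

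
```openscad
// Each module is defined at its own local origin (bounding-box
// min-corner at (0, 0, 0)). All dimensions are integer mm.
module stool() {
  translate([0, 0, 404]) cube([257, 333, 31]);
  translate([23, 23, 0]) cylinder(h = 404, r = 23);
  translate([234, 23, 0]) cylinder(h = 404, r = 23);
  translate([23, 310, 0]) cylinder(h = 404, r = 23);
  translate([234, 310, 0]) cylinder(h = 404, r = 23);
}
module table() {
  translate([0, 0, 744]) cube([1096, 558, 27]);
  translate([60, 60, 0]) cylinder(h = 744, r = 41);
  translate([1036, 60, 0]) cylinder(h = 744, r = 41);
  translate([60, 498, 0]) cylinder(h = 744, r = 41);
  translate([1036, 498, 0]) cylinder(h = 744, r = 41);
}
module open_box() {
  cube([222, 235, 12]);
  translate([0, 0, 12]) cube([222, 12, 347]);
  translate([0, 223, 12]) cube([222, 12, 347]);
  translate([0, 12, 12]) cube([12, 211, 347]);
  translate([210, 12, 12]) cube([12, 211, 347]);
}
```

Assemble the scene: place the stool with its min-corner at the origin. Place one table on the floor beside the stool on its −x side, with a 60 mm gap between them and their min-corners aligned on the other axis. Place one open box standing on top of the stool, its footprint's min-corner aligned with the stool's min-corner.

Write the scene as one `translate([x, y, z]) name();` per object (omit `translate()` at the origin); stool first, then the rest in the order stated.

stool();
translate([-1156, 0, 0]) table();
translate([0, 0, 435]) open_box();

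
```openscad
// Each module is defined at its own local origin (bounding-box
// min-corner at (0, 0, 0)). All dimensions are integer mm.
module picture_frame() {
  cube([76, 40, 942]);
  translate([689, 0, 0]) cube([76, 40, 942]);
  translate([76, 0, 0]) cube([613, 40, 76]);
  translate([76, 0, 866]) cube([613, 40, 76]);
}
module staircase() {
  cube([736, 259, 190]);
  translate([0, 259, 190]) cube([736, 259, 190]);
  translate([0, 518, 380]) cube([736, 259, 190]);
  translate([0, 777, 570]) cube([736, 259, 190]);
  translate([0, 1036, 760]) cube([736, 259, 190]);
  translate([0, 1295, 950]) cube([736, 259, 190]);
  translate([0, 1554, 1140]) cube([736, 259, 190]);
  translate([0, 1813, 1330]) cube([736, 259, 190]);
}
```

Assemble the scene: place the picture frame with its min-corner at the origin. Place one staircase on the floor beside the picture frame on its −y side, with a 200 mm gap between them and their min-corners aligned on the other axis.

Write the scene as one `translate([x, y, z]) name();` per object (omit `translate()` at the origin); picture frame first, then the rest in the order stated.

picture_frame();
translate([0, -2272, 0]) staircase();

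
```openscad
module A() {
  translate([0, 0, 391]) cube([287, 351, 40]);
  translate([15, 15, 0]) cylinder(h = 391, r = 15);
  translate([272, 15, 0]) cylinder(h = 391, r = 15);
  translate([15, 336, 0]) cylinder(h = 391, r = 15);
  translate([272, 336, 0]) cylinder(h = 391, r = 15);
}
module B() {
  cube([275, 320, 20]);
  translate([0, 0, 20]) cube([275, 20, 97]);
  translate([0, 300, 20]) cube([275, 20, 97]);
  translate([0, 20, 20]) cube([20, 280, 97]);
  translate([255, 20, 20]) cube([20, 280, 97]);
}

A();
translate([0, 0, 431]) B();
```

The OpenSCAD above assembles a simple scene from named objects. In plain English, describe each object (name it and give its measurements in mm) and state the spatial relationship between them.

A is a simple wooden stool: a rectangular seat 287 mm (x) by 351 mm (y), 40 mm thick, top face at z = 431 mm, on four round legs, each 30 mm in diameter. The legs rest on z = 0, each leg's axis is inset half a diameter from the nearest pair of seat edges (so the leg's bounding box is flush with the corner).

B is an open-topped rectangular box: outside dimensions 275×320×117 mm, with a uniform wall and base thickness of 20 mm. The base is a full 275×320 slab on the floor; four walls sit on top of the base. The front and back walls (the −y and +y sides) span the full width; the two side walls fit between them.

The open box is on top of the stool.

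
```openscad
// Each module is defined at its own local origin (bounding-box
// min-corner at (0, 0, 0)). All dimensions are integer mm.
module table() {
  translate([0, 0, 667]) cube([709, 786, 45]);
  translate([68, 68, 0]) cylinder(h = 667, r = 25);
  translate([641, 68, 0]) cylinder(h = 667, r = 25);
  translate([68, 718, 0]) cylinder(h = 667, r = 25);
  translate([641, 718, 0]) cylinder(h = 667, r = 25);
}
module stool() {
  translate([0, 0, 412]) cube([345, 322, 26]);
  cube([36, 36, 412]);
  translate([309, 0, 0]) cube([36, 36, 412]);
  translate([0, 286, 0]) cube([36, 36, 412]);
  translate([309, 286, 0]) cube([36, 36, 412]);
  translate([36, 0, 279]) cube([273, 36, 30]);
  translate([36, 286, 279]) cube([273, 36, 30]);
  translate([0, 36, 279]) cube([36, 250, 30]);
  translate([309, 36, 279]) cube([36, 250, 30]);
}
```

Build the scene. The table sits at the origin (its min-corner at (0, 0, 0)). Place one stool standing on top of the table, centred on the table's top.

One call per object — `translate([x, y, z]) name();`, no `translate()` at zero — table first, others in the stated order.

table();
translate([182, 232, 712]) stool();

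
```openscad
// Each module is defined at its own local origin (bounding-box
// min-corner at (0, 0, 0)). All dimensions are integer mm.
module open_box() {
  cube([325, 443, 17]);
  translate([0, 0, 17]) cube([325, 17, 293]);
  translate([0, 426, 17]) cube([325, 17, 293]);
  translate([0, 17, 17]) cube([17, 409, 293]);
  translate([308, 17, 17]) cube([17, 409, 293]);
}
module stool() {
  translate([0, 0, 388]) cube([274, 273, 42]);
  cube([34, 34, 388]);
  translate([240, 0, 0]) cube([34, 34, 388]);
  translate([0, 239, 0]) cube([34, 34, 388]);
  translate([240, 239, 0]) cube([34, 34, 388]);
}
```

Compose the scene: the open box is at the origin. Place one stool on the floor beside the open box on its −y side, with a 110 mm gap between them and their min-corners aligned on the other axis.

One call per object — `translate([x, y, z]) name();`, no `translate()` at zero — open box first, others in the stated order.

open_box();
translate([0, -383, 0]) stool();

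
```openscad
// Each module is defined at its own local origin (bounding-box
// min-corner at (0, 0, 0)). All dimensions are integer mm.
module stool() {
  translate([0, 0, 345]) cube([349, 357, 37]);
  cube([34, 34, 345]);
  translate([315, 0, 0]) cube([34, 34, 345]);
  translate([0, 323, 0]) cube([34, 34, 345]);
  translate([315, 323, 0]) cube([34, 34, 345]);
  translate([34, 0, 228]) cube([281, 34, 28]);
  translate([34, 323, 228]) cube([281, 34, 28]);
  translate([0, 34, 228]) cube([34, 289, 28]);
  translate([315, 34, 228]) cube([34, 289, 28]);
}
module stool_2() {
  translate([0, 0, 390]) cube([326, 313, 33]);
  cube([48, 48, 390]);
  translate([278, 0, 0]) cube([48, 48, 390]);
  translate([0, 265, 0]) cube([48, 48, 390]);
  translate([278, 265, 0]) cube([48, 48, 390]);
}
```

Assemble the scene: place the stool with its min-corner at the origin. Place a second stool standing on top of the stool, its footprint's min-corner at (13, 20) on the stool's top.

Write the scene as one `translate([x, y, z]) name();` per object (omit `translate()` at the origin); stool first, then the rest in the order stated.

stool();
translate([13, 20, 382]) stool_2();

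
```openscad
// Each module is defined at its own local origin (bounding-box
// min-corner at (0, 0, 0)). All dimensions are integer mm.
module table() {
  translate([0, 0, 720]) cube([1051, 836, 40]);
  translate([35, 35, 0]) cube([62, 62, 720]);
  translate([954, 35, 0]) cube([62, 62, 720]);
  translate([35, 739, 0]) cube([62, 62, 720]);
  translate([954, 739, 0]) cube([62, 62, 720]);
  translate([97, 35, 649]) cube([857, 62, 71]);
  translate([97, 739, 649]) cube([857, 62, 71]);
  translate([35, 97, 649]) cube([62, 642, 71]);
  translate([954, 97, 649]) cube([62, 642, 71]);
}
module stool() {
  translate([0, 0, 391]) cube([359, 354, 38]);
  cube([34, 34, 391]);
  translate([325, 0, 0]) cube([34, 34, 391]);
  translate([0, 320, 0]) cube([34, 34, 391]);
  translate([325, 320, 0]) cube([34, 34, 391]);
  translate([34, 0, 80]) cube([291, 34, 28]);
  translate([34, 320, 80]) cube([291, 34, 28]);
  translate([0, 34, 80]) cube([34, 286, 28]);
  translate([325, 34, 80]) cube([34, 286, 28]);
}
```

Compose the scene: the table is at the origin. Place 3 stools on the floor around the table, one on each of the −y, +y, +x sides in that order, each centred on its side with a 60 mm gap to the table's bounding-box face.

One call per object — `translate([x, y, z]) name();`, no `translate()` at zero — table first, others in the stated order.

table();
translate([346, -414, 0]) stool();
translate([346, 896, 0]) stool();
translate([1111, 241, 0]) stool();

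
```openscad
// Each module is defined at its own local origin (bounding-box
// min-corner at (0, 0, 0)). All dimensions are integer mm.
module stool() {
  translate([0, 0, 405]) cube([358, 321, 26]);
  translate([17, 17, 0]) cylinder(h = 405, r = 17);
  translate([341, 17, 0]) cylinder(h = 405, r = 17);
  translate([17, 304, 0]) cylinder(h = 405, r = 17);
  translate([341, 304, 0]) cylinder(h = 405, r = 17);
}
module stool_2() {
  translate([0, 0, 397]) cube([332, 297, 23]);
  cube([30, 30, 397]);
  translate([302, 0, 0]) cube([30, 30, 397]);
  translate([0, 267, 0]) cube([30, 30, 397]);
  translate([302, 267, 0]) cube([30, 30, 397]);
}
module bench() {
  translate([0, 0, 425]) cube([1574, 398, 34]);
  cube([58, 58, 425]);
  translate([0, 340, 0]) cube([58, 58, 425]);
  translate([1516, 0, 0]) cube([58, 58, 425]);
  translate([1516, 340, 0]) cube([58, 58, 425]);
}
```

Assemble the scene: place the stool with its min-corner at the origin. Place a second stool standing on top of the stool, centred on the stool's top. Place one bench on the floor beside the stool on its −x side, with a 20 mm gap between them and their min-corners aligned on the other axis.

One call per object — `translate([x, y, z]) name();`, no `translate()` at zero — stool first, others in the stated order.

stool();
translate([13, 12, 431]) stool_2();
translate([-1594, 0, 0]) bench();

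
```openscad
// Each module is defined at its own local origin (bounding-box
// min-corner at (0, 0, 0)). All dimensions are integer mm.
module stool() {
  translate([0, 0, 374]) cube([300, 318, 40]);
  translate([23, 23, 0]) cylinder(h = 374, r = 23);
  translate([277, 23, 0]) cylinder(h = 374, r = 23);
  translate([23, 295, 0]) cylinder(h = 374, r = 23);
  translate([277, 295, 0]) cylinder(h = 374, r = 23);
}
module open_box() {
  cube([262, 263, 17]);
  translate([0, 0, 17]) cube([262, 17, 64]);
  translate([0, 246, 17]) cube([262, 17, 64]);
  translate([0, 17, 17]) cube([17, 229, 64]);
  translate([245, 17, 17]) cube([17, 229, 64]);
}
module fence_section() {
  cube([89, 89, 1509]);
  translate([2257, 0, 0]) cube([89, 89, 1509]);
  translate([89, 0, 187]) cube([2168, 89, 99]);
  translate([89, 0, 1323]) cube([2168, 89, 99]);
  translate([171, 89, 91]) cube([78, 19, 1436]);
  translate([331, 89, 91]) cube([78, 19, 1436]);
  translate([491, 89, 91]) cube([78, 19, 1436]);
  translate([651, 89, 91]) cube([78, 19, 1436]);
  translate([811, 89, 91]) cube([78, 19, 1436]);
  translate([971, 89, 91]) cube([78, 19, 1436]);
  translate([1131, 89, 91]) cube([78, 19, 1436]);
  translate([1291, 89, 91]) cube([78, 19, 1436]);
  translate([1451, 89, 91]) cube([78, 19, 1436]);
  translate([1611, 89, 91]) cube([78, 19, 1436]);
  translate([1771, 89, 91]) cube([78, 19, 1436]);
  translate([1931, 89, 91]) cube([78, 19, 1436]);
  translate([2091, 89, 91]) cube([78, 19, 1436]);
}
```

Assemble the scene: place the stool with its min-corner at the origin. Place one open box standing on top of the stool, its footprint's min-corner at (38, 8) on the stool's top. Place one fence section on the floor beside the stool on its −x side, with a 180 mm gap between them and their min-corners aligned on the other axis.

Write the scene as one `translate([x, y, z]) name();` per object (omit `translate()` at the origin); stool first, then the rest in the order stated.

stool();
translate([38, 8, 414]) open_box();
translate([-2526, 0, 0]) fence_section();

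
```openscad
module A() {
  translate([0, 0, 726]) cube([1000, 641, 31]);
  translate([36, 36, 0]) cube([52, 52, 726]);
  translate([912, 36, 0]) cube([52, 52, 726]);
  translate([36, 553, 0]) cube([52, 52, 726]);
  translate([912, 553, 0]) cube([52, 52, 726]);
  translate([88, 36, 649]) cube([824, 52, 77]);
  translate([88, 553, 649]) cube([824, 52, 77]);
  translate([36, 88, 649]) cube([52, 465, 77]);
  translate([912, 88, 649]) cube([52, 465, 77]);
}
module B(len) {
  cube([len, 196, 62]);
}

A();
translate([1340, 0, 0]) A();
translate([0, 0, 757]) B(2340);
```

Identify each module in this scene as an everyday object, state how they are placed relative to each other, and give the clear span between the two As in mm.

Second table starts at x = 1340; first ends at x = 1000; clear span = 1340 − 1000 = 340 mm.

A is a table. B is a beam. A beam spans the tops of two tables. The clear span between the two tables is 340 mm.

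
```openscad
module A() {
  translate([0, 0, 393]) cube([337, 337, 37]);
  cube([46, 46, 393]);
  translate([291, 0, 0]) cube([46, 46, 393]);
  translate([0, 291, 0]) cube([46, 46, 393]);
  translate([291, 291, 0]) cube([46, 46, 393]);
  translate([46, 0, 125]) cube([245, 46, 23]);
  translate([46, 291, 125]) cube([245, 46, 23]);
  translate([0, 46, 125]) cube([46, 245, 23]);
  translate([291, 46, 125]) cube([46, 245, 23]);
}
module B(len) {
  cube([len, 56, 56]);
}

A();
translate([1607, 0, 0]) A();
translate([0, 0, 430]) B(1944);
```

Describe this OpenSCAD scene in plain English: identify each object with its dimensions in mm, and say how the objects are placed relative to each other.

A is a four-legged stool. The seat is a 337×337×37 mm slab whose top surface is at z = 430 mm; four square legs, each 46×46 mm in cross-section, run from the floor (z = 0) to the underside of the seat, each flush with a corner of the seat. Four stretchers, 46 mm wide and 23 mm tall, connect adjacent legs with their undersides at z = 125 mm, each running between the inner faces of the legs it joins and aligned with the legs' outer faces on the other axis.

B is a rectangular beam 1944 mm long (x), 56 mm deep (y), 56 mm thick (z).

The beam spans the tops of two stools placed 1270 mm apart, resting at z = 430 mm.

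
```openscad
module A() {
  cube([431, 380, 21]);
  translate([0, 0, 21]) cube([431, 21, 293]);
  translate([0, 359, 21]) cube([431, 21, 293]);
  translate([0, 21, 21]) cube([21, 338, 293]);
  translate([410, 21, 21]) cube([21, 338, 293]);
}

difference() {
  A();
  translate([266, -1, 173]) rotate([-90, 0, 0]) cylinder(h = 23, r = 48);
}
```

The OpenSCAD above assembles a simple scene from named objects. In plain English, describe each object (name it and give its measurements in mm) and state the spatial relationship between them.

A is an open storage box with external size 431×380×314 mm and wall thickness 21 mm (the base is also 21 mm thick). The base covers the whole footprint; the four walls stand on the base, with the y-facing walls full-width and the x-facing walls fitting between their inner faces.

The open box has a circular hole of radius 48 mm through its front wall, centred at (x = 266, z = 173).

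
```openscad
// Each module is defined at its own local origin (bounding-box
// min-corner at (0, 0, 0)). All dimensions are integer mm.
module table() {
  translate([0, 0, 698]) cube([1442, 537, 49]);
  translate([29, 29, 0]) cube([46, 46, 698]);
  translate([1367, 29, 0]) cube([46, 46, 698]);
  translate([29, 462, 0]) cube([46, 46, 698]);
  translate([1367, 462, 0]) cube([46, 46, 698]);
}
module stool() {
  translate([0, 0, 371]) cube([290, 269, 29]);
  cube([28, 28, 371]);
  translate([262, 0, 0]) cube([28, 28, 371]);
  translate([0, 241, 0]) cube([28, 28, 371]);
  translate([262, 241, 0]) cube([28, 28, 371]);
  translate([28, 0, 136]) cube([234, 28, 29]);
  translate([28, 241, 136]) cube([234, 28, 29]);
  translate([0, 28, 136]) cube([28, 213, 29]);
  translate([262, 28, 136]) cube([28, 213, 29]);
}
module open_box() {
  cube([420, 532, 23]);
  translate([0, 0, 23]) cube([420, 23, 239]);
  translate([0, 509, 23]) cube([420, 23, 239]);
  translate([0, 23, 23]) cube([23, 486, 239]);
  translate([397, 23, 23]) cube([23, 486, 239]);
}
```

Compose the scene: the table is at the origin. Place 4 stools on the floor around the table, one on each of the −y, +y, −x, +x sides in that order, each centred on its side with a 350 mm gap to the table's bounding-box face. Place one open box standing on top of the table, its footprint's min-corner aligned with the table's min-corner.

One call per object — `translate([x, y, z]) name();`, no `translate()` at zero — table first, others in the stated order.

table();
translate([576, -619, 0]) stool();
translate([576, 887, 0]) stool();
translate([-640, 134, 0]) stool();
translate([1792, 134, 0]) stool();
translate([0, 0, 747]) open_box();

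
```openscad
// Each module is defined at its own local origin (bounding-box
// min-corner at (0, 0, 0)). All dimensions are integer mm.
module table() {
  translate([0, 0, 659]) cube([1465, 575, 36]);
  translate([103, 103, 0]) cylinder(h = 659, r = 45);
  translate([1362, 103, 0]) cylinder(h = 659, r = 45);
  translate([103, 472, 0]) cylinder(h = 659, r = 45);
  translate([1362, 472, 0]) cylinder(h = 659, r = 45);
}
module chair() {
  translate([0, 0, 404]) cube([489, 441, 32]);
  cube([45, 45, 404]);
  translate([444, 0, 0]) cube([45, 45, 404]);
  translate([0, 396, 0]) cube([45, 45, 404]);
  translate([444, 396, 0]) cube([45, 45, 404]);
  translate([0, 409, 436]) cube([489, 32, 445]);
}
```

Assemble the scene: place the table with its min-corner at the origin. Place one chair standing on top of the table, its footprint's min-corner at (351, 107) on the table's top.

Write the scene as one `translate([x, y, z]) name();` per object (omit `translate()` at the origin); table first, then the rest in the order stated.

table();
translate([351, 107, 695]) chair();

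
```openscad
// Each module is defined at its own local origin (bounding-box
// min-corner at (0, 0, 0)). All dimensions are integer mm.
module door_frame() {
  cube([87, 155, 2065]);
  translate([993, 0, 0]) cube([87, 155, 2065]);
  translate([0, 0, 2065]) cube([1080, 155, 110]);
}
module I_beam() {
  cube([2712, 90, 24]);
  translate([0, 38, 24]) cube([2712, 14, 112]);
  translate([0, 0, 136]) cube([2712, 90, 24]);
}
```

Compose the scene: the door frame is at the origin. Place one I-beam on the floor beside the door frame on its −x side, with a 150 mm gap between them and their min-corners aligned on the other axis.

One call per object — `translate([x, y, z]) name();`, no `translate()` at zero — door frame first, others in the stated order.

door_frame();
translate([-2862, 0, 0]) I_beam();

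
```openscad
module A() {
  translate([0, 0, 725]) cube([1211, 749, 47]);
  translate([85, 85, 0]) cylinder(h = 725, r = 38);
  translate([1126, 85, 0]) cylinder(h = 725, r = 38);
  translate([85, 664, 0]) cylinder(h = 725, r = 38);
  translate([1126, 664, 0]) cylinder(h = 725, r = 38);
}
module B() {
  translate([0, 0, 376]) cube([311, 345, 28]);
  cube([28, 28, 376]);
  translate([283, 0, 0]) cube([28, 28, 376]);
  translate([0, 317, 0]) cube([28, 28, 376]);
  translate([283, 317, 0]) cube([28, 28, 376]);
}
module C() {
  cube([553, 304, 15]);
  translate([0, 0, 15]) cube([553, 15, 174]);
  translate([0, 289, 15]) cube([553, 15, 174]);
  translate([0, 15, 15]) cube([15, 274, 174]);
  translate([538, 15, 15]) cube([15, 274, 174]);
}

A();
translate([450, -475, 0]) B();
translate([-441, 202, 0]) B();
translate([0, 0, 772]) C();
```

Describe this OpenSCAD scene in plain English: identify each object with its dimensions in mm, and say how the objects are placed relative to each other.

A is a table with a 1211×749 mm rectangular top, 47 mm thick, top surface at z = 772 mm, supported by four round legs of 76 mm diameter, each leg's bounding box inset 47 mm from the nearest pair of top edges, running from the floor.

B is a four-legged stool. The seat is a 311×345×28 mm slab whose top surface is at z = 404 mm; four square legs, each 28×28 mm in cross-section, run from the floor (z = 0) to the underside of the seat, each flush with a corner of the seat.

C is an open storage box with external size 553×304×189 mm and wall thickness 15 mm (the base is also 15 mm thick). The base covers the whole footprint; the four walls stand on the base, with the y-facing walls full-width and the x-facing walls fitting between their inner faces.

Two stools sit around the table at the −y, −x sides. The open box is on top of the table.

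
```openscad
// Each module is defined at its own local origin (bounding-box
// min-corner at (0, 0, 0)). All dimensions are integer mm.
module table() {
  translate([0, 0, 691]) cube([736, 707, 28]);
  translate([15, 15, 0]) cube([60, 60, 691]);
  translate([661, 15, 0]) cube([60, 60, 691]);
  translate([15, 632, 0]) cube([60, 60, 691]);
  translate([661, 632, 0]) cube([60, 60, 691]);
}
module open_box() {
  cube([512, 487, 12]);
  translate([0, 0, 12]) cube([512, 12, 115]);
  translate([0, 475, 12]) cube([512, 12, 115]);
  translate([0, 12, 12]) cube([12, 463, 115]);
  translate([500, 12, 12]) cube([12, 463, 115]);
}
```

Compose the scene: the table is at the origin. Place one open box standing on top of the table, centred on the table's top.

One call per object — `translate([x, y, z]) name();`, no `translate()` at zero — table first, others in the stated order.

table();
translate([112, 110, 719]) open_box();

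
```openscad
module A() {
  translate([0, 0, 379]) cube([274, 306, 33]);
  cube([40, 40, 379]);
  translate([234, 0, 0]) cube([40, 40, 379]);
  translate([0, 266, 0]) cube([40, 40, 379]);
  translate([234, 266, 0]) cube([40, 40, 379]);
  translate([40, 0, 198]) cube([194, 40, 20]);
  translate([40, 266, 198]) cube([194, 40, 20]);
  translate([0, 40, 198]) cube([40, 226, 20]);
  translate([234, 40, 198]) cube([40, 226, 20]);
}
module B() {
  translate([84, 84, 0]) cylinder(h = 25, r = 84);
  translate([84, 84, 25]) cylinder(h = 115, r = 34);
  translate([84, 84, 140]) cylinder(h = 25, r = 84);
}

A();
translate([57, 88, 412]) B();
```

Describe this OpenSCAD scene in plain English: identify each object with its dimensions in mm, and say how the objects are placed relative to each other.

A is a four-legged stool. The seat is a 274×306×33 mm slab whose top surface is at z = 412 mm; four square legs, each 40×40 mm in cross-section, run from the floor (z = 0) to the underside of the seat, each flush with a corner of the seat. Four stretchers, 40 mm wide and 20 mm tall, connect adjacent legs with their undersides at z = 198 mm, each running between the inner faces of the legs it joins and aligned with the legs' outer faces on the other axis.

B is a spool: two coaxial disc flanges of radius 84 mm and thickness 25 mm, joined by a core cylinder of radius 34 mm and height 115 mm. The lower flange rests on z = 0 and the three cylinders share a vertical axis.

The spool is on top of the stool.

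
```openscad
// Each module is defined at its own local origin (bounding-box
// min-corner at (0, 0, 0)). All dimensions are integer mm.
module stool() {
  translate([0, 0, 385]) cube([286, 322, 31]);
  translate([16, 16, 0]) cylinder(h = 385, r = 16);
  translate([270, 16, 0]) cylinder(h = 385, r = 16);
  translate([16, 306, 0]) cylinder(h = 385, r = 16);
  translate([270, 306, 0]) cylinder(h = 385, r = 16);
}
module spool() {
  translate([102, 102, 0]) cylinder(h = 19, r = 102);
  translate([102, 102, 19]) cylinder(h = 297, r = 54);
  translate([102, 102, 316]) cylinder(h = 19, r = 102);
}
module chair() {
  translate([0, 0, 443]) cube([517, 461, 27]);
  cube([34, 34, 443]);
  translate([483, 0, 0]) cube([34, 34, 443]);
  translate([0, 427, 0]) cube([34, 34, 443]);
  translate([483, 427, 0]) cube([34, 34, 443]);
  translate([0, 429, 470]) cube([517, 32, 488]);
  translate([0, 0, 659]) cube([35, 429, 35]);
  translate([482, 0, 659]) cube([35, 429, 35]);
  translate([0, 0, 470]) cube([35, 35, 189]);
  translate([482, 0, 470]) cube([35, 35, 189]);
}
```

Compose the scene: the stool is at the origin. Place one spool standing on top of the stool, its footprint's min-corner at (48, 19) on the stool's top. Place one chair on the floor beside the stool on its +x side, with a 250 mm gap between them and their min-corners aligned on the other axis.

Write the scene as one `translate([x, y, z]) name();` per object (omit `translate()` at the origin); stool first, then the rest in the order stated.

stool();
translate([48, 19, 416]) spool();
translate([536, 0, 0]) chair();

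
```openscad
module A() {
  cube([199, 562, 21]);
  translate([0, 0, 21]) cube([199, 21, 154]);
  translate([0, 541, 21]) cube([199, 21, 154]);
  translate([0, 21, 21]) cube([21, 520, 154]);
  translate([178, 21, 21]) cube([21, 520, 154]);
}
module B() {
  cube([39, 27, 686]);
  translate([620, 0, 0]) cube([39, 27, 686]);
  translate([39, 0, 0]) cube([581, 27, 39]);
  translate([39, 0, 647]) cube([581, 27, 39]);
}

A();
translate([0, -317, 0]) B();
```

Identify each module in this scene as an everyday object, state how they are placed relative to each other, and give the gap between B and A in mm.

The picture frame's nearest face is 290 mm from the open box's −y face.

A is an open box. B is a picture frame. The picture frame is on the floor beside the open box on its −y side. The gap between the picture frame and the open box is 290 mm.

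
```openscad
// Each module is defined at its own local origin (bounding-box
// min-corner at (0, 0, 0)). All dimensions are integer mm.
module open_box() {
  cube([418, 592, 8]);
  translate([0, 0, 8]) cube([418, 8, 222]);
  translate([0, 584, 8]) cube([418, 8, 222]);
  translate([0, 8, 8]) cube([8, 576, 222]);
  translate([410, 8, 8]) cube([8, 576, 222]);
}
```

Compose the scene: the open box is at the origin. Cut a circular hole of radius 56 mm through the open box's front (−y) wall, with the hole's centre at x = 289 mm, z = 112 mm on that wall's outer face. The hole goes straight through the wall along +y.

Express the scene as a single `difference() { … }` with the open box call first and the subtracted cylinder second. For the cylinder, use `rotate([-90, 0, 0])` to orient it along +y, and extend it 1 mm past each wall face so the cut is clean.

difference() {
  open_box();
  translate([289, -1, 112]) rotate([-90, 0, 0]) cylinder(h = 10, r = 56);
}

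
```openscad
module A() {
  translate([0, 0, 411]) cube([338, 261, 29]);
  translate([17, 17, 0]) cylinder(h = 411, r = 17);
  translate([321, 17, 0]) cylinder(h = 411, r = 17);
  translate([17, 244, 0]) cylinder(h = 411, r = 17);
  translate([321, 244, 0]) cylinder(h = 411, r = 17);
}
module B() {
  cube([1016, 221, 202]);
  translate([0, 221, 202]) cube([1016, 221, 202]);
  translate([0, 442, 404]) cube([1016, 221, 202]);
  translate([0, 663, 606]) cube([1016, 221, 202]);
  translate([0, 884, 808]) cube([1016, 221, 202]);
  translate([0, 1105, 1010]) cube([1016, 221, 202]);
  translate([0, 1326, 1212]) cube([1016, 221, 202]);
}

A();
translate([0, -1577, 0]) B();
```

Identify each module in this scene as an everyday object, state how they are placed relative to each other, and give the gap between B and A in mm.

A is a stool. B is a staircase. The staircase is on the floor beside the stool on its −y side. The gap between the staircase and the stool is 30 mm.

The staircase's nearest face is 30 mm from the stool's −y face.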